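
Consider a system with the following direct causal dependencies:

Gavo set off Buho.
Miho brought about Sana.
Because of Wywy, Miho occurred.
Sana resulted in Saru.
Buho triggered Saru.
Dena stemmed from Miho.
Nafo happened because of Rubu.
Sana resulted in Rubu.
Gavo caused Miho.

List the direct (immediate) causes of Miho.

Gavo, Wywy

Gavo, Wywy → Miho with nothing further upstream stated.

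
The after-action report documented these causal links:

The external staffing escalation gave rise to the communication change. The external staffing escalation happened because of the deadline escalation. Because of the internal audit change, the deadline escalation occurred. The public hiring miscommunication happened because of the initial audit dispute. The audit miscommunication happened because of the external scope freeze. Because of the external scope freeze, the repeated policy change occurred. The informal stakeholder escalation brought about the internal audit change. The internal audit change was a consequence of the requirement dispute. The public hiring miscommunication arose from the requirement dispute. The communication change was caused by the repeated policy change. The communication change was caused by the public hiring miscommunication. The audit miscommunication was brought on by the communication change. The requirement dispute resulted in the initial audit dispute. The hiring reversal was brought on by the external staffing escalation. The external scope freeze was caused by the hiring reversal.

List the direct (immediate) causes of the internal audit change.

the informal stakeholder escalation, the requirement dispute → the internal audit change with nothing further upstream stated.

the informal stakeholder escalation, the requirement dispute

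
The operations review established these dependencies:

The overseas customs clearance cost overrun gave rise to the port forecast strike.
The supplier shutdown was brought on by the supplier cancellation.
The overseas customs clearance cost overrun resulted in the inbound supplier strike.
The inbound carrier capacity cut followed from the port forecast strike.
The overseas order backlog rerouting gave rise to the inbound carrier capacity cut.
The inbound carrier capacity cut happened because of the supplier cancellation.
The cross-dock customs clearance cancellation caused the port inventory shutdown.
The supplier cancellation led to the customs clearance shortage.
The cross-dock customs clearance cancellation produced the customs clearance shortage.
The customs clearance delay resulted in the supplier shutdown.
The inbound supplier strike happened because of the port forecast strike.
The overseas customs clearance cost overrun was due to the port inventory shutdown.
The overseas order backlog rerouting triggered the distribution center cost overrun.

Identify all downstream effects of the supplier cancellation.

Direct effects: the customs clearance shortage, the inbound carrier capacity cut, the supplier shutdown.
Not reachable from it: the cross-dock customs clearance cancellation, the port inventory shutdown, the overseas customs clearance cost overrun, the port forecast strike, the customs clearance delay, the overseas order backlog rerouting, the inbound supplier strike, the distribution center cost overrun.

the customs clearance shortage, the inbound carrier capacity cut, the supplier shutdown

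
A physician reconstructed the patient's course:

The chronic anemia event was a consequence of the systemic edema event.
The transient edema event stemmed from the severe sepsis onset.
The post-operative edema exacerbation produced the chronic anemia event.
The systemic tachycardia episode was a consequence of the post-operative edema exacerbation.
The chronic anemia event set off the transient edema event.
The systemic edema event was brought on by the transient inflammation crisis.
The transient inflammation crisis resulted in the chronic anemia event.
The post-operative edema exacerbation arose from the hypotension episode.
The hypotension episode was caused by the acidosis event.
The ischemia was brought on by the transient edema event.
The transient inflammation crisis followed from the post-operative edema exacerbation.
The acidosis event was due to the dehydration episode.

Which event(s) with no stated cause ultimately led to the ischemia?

the dehydration episode, the severe sepsis onset

Tracing upstream from the ischemia: the ischemia ← the transient edema event ← the chronic anemia event ← the post-operative edema exacerbation ← the hypotension episode ← the acidosis event ← the dehydration episode.
A separate upstream branch: the ischemia ← the transient edema event ← the severe sepsis onset.
Each of those chain origins has no stated cause.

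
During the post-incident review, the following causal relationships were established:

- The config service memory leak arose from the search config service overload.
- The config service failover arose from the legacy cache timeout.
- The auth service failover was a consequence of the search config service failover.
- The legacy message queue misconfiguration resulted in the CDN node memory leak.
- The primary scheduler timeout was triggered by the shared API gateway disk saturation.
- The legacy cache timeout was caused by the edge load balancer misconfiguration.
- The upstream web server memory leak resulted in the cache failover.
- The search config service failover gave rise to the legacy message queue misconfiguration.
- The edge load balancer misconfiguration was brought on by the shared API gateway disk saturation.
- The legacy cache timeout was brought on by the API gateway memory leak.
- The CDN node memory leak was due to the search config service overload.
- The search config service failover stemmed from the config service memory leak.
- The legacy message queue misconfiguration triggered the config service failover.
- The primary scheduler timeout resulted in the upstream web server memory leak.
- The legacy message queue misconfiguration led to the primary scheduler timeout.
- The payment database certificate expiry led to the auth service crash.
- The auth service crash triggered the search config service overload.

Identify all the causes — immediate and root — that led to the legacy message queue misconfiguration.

the auth service crash, the config service memory leak, the payment database certificate expiry, the search config service failover, the search config service overload

Immediate cause of the legacy message queue misconfiguration: the search config service failover.
Further upstream: the payment database certificate expiry, the auth service crash, the search config service overload, the config service memory leak.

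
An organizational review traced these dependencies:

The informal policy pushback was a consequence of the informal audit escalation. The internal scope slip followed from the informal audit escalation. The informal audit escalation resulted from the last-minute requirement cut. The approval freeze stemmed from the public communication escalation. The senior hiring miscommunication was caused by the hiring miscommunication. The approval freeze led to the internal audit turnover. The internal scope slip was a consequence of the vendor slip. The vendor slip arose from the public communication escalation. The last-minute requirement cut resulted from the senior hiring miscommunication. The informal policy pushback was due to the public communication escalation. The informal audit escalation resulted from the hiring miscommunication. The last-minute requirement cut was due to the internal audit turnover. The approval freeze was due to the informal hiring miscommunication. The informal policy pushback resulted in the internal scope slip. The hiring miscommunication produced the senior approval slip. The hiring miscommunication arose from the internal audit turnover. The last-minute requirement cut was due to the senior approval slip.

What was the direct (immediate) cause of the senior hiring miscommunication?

the hiring miscommunication

Upstream contributors include the public communication escalation, the approval freeze, the internal audit turnover, the informal hiring miscommunication, but only the hiring miscommunication feeds directly into the senior hiring miscommunication.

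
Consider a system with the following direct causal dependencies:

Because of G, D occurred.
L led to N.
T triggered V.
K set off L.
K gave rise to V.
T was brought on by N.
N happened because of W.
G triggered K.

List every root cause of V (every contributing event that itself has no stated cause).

Tracing upstream from V: V ← K ← G.
A separate upstream branch: V ← T ← N ← W.
Each of those chain origins has no stated cause.

G, W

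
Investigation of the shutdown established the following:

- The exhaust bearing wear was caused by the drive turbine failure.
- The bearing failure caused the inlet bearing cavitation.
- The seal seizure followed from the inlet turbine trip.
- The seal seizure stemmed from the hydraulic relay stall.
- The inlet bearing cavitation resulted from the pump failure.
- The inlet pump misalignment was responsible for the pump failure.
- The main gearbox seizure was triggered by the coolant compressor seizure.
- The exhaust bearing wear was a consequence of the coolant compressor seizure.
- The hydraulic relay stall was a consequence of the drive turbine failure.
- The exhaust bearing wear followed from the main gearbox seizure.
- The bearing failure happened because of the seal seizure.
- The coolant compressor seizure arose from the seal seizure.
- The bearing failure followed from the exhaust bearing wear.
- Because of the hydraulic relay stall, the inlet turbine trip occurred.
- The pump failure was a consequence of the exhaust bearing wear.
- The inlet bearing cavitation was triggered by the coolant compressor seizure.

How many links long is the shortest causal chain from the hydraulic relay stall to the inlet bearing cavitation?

3

Shortest chain: the hydraulic relay stall → the seal seizure → the coolant compressor seizure → the inlet bearing cavitation.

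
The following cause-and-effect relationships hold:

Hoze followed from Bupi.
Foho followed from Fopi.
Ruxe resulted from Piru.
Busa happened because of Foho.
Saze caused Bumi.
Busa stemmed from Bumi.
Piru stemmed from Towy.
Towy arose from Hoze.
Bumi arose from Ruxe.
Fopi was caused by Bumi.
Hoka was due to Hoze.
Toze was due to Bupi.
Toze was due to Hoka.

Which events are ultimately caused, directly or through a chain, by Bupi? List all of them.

Bumi, Busa, Foho, Fopi, Hoka, Hoze, Piru, Ruxe, Towy, Toze

Direct effects: Hoze, Toze.
2 steps out: Towy, Hoka.
3 steps out: Piru.
4 steps out: Ruxe.
5 steps out: Bumi.
6 steps out: Fopi, Busa.
7 steps out: Foho.
Not reachable from it: Saze.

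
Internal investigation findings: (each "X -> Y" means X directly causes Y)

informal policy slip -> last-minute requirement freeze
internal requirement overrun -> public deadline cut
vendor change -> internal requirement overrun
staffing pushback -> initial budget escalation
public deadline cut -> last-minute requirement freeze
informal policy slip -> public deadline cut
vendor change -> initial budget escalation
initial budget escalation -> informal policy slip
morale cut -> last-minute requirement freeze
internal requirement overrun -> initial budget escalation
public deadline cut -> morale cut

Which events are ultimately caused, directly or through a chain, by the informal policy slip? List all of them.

the last-minute requirement freeze, the morale cut, the public deadline cut

Direct effects: the public deadline cut, the last-minute requirement freeze.
2 steps out: the morale cut.
Not reachable from it: the vendor change, the internal requirement overrun, the initial budget escalation, the staffing pushback.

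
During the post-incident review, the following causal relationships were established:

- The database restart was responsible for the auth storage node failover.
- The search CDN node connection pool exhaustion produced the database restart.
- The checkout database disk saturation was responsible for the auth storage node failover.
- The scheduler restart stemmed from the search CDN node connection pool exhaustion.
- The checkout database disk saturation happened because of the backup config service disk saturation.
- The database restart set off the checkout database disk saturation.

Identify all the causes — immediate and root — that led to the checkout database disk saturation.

the backup config service disk saturation, the database restart, the search CDN node connection pool exhaustion

Immediate causes of the checkout database disk saturation: the database restart, the backup config service disk saturation.
Further upstream: the search CDN node connection pool exhaustion.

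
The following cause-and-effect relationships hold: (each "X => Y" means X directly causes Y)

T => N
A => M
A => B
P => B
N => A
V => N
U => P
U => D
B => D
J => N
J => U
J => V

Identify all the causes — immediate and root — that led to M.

A, J, N, T, V

Immediate cause of M: A.
Further upstream: J, V, N, T.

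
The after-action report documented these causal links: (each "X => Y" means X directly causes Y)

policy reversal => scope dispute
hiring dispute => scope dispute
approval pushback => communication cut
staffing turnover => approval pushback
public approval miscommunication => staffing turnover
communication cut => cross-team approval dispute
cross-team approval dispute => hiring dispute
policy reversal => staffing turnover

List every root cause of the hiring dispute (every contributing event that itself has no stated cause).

the policy reversal, the public approval miscommunication

Tracing upstream from the hiring dispute: the hiring dispute ← the cross-team approval dispute ← the communication cut ← the approval pushback ← the staffing turnover ← the policy reversal.
A separate upstream branch: the hiring dispute ← the cross-team approval dispute ← the communication cut ← the approval pushback ← the staffing turnover ← the public approval miscommunication.
Each of those chain origins has no stated cause.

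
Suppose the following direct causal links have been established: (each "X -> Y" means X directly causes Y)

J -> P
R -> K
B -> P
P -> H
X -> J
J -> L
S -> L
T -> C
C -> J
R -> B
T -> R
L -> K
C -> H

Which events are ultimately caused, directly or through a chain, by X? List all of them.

Direct effects: J.
2 steps out: P, L.
3 steps out: H, K.
Not reachable from it: T, C, R, B, S.

H, J, K, L, P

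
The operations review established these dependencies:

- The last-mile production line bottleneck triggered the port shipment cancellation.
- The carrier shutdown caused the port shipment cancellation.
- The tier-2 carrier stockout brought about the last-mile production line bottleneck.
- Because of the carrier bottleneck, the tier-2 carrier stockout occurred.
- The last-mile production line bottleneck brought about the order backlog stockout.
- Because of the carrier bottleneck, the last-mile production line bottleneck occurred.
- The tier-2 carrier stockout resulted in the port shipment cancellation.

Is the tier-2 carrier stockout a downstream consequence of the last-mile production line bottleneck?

No

The last-mile production line bottleneck leads to the order backlog stockout, the port shipment cancellation; the tier-2 carrier stockout is not among them.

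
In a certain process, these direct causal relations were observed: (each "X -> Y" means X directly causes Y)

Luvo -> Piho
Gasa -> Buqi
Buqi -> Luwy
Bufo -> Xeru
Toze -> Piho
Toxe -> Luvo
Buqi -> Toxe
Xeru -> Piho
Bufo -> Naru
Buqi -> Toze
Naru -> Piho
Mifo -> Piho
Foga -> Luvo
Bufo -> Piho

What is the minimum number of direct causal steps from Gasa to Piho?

3

Shortest chain: Gasa → Buqi → Toze → Piho.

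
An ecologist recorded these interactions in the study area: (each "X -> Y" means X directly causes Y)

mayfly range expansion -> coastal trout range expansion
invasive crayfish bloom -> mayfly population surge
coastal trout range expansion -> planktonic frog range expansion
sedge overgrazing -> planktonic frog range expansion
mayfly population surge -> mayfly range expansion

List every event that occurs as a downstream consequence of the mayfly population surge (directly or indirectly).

Direct effects: the mayfly range expansion.
2 steps out: the coastal trout range expansion.
3 steps out: the planktonic frog range expansion.
Not reachable from it: the invasive crayfish bloom, the sedge overgrazing.

the coastal trout range expansion, the mayfly range expansion, the planktonic frog range expansion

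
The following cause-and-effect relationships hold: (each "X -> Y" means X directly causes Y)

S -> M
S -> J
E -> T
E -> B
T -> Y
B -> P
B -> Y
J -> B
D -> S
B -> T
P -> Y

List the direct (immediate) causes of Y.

Upstream contributors include D, E, S, J, but only B, P, T feed directly into Y.

B, P, T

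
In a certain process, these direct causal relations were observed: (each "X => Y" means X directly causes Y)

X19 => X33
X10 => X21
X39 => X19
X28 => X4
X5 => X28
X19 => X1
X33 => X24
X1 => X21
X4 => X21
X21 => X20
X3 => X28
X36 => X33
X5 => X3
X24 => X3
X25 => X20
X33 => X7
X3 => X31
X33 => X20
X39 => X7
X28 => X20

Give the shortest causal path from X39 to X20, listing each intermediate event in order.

X39 → X19 → X33 → X20

X39 → X19
X19 → X33
X33 → X20
Length: 3 steps.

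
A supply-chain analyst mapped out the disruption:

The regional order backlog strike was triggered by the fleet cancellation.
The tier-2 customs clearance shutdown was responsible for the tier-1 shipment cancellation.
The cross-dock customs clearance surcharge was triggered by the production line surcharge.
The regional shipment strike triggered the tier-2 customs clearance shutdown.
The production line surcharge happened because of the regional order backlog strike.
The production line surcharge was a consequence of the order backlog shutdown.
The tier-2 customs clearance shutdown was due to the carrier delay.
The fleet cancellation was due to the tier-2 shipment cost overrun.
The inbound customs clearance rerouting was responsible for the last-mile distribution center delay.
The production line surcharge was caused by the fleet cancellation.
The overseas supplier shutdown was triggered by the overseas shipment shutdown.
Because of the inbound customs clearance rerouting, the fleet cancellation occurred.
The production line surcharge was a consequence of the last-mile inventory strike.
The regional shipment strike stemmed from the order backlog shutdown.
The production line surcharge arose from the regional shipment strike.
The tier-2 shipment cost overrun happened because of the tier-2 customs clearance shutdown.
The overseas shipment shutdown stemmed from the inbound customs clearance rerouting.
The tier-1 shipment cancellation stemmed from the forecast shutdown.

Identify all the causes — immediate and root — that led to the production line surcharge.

the carrier delay, the fleet cancellation, the inbound customs clearance rerouting, the last-mile inventory strike, the order backlog shutdown, the regional order backlog strike, the regional shipment strike, the tier-2 customs clearance shutdown, the tier-2 shipment cost overrun

Immediate causes of the production line surcharge: the order backlog shutdown, the regional shipment strike, the last-mile inventory strike, the fleet cancellation, the regional order backlog strike.
Further upstream: the inbound customs clearance rerouting, the carrier delay, the tier-2 customs clearance shutdown, the tier-2 shipment cost overrun.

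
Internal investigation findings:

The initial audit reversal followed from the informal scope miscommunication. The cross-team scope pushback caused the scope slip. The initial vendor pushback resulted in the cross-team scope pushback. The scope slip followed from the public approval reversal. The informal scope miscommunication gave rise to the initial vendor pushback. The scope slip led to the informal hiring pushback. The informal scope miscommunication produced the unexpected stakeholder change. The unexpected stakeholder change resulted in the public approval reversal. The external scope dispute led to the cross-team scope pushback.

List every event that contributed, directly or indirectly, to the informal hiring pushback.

Immediate cause of the informal hiring pushback: the scope slip.
Further upstream: the informal scope miscommunication, the unexpected stakeholder change, the public approval reversal, the initial vendor pushback, the cross-team scope pushback, the external scope dispute.

the cross-team scope pushback, the external scope dispute, the informal scope miscommunication, the initial vendor pushback, the public approval reversal, the scope slip, the unexpected stakeholder change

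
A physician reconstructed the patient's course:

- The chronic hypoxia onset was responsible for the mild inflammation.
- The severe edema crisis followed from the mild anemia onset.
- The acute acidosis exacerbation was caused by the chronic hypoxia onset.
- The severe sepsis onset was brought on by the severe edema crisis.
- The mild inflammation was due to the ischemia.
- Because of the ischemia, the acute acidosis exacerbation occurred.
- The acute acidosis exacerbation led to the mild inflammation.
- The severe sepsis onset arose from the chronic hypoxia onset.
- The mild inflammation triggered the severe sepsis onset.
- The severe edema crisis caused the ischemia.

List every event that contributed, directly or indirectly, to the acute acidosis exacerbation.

the chronic hypoxia onset, the ischemia, the mild anemia onset, the severe edema crisis

Immediate causes of the acute acidosis exacerbation: the chronic hypoxia onset, the ischemia.
Further upstream: the mild anemia onset, the severe edema crisis.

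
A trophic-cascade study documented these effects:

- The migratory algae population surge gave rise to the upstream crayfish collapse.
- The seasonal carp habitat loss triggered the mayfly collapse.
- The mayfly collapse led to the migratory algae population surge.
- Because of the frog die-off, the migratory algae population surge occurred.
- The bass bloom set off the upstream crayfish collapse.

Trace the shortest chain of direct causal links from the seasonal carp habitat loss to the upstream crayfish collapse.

the seasonal carp habitat loss → the mayfly collapse
the mayfly collapse → the migratory algae population surge
the migratory algae population surge → the upstream crayfish collapse
Length: 3 steps.

the seasonal carp habitat loss → the mayfly collapse → the migratory algae population surge → the upstream crayfish collapse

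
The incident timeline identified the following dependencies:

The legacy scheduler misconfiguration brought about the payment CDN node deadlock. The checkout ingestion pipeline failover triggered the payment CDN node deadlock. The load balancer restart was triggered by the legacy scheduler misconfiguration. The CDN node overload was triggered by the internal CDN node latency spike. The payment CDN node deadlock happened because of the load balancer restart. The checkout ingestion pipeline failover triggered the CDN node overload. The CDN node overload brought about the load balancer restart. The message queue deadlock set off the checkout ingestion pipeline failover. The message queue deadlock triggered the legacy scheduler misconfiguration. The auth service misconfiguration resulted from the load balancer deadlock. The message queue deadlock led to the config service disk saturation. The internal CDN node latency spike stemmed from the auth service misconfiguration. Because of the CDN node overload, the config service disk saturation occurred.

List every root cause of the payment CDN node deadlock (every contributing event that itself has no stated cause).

the load balancer deadlock, the message queue deadlock

Tracing upstream from the payment CDN node deadlock: the payment CDN node deadlock ← the checkout ingestion pipeline failover ← the message queue deadlock.
A separate upstream branch: the payment CDN node deadlock ← the load balancer restart ← the CDN node overload ← the internal CDN node latency spike ← the auth service misconfiguration ← the load balancer deadlock.
Each of those chain origins has no stated cause.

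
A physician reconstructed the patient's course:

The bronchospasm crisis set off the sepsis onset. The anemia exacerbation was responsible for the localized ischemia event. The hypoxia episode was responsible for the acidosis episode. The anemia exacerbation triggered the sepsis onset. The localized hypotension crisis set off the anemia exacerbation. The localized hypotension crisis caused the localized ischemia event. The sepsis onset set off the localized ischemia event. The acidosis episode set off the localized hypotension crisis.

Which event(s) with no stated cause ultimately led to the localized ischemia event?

Tracing upstream from the localized ischemia event: the localized ischemia event ← the localized hypotension crisis ← the acidosis episode ← the hypoxia episode.
A separate upstream branch: the localized ischemia event ← the sepsis onset ← the bronchospasm crisis.
Each of those chain origins has no stated cause.

the bronchospasm crisis, the hypoxia episode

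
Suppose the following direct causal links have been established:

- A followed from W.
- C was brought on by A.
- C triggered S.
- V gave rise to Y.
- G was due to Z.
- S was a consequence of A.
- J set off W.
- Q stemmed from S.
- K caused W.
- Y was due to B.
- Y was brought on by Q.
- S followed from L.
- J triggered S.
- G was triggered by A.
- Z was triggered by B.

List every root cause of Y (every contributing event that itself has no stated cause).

Tracing upstream from Y: Y ← Q ← S ← J.
A separate upstream branch: Y ← Q ← S ← A ← W ← K.
A separate upstream branch: Y ← Q ← S ← L.
A separate upstream branch: Y ← B.
A separate upstream branch: Y ← V.
Each of those chain origins has no stated cause.

B, J, K, L, V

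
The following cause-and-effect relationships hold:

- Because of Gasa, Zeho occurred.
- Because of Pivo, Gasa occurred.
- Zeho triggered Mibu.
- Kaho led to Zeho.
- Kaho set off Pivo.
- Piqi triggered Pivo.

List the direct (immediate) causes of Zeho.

Gasa, Kaho

Upstream contributors include Piqi, Pivo, but only Gasa, Kaho feed directly into Zeho.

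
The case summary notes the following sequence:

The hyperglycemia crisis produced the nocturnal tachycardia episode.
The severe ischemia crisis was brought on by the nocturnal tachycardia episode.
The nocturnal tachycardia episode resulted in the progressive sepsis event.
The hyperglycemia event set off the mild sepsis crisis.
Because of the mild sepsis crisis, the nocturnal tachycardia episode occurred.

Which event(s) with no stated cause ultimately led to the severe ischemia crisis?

the hyperglycemia crisis, the hyperglycemia event

Tracing upstream from the severe ischemia crisis: the severe ischemia crisis ← the nocturnal tachycardia episode ← the hyperglycemia crisis.
A separate upstream branch: the severe ischemia crisis ← the nocturnal tachycardia episode ← the mild sepsis crisis ← the hyperglycemia event.
Each of those chain origins has no stated cause.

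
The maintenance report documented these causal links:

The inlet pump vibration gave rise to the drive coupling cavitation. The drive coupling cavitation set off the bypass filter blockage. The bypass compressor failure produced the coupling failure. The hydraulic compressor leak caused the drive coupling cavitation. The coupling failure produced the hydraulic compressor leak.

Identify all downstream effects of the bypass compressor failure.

Direct effects: the coupling failure.
2 steps out: the hydraulic compressor leak.
3 steps out: the drive coupling cavitation.
4 steps out: the bypass filter blockage.
Not reachable from it: the inlet pump vibration.

the bypass filter blockage, the coupling failure, the drive coupling cavitation, the hydraulic compressor leak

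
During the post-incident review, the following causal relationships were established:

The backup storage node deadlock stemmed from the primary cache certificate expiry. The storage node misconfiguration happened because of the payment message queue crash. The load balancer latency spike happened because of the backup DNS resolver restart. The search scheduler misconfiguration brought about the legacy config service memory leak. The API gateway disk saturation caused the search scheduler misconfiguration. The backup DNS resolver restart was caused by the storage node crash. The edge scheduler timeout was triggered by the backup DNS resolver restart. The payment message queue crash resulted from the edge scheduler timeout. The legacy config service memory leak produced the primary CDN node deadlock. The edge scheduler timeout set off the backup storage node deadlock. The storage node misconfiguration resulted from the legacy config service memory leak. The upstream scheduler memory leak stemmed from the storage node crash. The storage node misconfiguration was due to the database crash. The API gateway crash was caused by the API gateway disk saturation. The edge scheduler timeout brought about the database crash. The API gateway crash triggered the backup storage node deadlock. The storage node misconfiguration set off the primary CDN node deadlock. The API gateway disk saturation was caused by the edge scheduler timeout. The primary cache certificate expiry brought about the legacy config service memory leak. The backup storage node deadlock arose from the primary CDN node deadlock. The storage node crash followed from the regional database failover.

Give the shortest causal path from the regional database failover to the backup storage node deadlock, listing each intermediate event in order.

the regional database failover → the storage node crash → the backup DNS resolver restart → the edge scheduler timeout → the backup storage node deadlock

the regional database failover → the storage node crash
the storage node crash → the backup DNS resolver restart
the backup DNS resolver restart → the edge scheduler timeout
the edge scheduler timeout → the backup storage node deadlock
Length: 4 steps.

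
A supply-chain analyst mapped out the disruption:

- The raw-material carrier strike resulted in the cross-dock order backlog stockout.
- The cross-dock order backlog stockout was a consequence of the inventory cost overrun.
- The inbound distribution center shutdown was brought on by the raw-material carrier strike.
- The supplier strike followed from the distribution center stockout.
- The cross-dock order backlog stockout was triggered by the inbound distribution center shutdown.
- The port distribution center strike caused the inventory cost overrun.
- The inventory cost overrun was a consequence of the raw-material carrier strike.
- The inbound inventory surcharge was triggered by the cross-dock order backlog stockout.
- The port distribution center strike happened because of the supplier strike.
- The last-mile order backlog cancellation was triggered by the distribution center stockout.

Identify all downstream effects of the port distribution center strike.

the cross-dock order backlog stockout, the inbound inventory surcharge, the inventory cost overrun

Direct effects: the inventory cost overrun.
2 steps out: the cross-dock order backlog stockout.
3 steps out: the inbound inventory surcharge.
Not reachable from it: the distribution center stockout, the last-mile order backlog cancellation, the supplier strike, the raw-material carrier strike, the inbound distribution center shutdown.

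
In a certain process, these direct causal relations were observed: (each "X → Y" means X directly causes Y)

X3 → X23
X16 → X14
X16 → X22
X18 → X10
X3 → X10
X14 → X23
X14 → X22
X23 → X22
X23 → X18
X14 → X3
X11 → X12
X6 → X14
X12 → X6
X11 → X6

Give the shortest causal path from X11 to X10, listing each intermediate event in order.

X11 → X6
X6 → X14
X14 → X3
X3 → X10
Length: 4 steps.

X11 → X6 → X14 → X3 → X10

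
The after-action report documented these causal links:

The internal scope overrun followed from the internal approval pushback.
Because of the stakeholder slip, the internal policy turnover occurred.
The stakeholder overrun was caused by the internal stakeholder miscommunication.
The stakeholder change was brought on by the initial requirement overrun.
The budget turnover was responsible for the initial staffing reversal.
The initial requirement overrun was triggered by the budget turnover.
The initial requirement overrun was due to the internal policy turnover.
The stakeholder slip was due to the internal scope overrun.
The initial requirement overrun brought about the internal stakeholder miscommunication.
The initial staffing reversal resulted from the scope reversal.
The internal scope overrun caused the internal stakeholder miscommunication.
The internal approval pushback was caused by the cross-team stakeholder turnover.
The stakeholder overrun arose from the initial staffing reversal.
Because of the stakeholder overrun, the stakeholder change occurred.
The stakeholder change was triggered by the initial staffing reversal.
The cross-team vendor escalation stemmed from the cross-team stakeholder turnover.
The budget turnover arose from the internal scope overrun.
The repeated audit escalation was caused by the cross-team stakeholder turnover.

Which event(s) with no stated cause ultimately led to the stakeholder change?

Tracing upstream from the stakeholder change: the stakeholder change ← the initial requirement overrun ← the budget turnover ← the internal scope overrun ← the internal approval pushback ← the cross-team stakeholder turnover.
A separate upstream branch: the stakeholder change ← the initial staffing reversal ← the scope reversal.
Each of those chain origins has no stated cause.

the cross-team stakeholder turnover, the scope reversal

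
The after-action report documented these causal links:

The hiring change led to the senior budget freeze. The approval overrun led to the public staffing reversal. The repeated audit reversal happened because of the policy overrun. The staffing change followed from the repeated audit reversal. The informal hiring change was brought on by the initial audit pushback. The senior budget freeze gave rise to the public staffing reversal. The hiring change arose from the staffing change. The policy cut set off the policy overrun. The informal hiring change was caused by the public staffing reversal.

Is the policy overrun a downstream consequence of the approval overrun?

No

The approval overrun leads to the public staffing reversal, the informal hiring change; the policy overrun is not among them.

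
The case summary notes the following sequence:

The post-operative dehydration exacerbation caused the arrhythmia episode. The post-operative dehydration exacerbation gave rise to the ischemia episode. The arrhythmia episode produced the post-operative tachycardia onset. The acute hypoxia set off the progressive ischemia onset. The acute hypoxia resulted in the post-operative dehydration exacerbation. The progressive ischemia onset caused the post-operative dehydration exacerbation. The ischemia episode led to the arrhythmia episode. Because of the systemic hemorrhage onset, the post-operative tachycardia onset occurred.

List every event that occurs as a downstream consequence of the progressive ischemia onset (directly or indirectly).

the arrhythmia episode, the ischemia episode, the post-operative dehydration exacerbation, the post-operative tachycardia onset

Direct effects: the post-operative dehydration exacerbation.
2 steps out: the ischemia episode, the arrhythmia episode.
3 steps out: the post-operative tachycardia onset.
Not reachable from it: the acute hypoxia, the systemic hemorrhage onset.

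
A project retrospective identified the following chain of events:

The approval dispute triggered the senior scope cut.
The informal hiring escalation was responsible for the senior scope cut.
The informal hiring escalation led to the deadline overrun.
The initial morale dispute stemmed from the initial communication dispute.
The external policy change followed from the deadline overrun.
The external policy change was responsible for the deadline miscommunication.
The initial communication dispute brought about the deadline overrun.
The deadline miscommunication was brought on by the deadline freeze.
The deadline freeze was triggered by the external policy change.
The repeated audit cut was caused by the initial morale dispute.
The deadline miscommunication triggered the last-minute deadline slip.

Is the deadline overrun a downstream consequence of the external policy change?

The external policy change leads to the deadline freeze, the deadline miscommunication, the last-minute deadline slip; the deadline overrun is not among them.

No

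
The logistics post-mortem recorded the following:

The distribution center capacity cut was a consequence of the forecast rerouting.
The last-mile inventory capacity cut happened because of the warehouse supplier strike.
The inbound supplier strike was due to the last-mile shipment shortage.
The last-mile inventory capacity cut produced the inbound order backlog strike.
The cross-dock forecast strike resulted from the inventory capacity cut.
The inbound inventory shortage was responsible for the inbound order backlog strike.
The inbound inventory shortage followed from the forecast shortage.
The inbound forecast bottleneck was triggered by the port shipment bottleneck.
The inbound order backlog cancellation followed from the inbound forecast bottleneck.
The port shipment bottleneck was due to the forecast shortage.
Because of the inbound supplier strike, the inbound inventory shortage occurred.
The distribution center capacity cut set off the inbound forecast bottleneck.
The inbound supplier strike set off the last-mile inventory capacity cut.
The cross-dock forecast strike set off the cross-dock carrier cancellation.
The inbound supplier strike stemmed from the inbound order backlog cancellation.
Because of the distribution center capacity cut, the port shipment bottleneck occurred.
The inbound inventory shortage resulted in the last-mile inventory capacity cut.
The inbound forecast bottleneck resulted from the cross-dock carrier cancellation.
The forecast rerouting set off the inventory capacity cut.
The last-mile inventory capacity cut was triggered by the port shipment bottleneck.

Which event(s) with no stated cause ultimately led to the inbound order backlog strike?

the forecast rerouting, the forecast shortage, the last-mile shipment shortage, the warehouse supplier strike

Tracing upstream from the inbound order backlog strike: the inbound order backlog strike ← the last-mile inventory capacity cut ← the port shipment bottleneck ← the distribution center capacity cut ← the forecast rerouting.
A separate upstream branch: the inbound order backlog strike ← the inbound inventory shortage ← the inbound supplier strike ← the last-mile shipment shortage.
A separate upstream branch: the inbound order backlog strike ← the last-mile inventory capacity cut ← the warehouse supplier strike.
A separate upstream branch: the inbound order backlog strike ← the inbound inventory shortage ← the forecast shortage.
Each of those chain origins has no stated cause.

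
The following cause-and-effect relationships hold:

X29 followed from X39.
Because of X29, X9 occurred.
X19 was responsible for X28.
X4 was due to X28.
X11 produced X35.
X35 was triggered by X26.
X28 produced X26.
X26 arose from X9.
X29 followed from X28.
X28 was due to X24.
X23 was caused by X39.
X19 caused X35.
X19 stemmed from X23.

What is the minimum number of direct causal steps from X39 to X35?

3

Shortest chain: X39 → X23 → X19 → X35.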